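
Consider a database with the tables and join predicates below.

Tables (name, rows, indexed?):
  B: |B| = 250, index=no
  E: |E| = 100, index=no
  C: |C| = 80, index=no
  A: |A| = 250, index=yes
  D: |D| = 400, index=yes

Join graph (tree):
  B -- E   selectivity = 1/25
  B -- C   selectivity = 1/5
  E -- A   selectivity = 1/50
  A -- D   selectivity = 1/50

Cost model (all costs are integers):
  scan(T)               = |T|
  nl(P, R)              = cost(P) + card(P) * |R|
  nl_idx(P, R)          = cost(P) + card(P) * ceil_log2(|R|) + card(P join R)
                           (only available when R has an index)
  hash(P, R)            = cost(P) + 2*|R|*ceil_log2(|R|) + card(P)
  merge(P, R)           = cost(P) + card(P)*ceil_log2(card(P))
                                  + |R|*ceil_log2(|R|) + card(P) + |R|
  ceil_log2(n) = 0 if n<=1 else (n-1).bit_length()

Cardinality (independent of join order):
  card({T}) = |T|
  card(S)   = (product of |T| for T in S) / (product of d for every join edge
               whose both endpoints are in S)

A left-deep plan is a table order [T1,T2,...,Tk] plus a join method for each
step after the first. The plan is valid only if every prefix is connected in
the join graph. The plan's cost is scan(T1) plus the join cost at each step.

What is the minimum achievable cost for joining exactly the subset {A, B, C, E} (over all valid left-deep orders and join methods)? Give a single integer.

Selinger DP over subsets of {A,B,C,E}:
  {B}: scan cost=250, card=250
  {E}: scan cost=100, card=100
  {C}: scan cost=80, card=80
  {A}: scan cost=250, card=250
  {BE}: card=1000; try (E,hash)→1900, (B,merge)→3150, (E,merge)→3300, (B,hash)→4200, (B,nl)→25100, (E,nl)→25250; best=1900 via (E,hash)
  {BC}: card=4000; try (C,hash)→1620, (B,merge)→2970, (C,merge)→3140, (B,hash)→4160, (B,nl)→20080, (C,nl)→20250; best=1620 via (C,hash)
  {AE}: card=500; try (A,nl_idx)→1400, (E,hash)→1900, (A,merge)→3150, (E,merge)→3300, (A,hash)→4200, (A,nl)→25100 …(+1); best=1400 via (A,nl_idx)
  {BCE}: card=16000; try (C,hash)→4020, (E,hash)→7020, (C,merge)→13540, (E,merge)→54420, (C,nl)→81900, (E,nl)→401620; best=4020 via (C,hash)
  {ABE}: card=5000; try (B,hash)→5900, (A,hash)→6900, (B,merge)→8650, (A,nl_idx)→14900, (A,merge)→15150, (B,nl)→126400 …(+1); best=5900 via (B,hash)
  {ABCE}: card=80000; try (C,hash)→12020, (A,hash)→24020, (C,merge)→76540, (A,nl_idx)→212020, (A,merge)→246270, (C,nl)→405900 …(+1); best=12020 via (C,hash)

12020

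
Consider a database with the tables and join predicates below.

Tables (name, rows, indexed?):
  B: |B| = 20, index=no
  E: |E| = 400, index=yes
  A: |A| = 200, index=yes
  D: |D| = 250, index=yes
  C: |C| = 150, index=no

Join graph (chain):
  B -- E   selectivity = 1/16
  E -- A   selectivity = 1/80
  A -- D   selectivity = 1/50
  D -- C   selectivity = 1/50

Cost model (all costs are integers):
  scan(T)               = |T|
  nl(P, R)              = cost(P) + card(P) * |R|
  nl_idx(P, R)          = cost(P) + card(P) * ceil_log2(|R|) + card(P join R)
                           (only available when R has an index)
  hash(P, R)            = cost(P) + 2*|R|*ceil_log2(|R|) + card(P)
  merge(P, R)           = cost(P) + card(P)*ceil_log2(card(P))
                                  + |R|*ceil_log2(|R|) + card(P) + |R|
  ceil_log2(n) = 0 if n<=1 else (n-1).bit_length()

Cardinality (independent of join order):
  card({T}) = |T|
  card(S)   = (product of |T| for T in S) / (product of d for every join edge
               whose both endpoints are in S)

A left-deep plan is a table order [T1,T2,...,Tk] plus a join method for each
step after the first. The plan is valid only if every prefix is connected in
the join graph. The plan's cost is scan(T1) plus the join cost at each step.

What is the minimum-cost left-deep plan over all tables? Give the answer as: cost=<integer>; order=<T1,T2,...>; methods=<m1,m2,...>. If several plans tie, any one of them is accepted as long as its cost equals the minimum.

Selinger DP (subsets sized 1..n):
  {B}: scan cost=20, card=20
  {E}: scan cost=400, card=400
  {A}: scan cost=200, card=200
  {D}: scan cost=250, card=250
  {C}: scan cost=150, card=150
  {BE}: card=500; try (E,nl_idx)→700, (B,hash)→1000, (E,merge)→4140, (B,merge)→4520, (E,hash)→7240, (E,nl)→8020 …(+1); best=700 via (E,nl_idx)
  {AE}: card=1000; try (E,nl_idx)→3000, (A,hash)→4000, (A,nl_idx)→4600, (E,merge)→6000, (A,merge)→6200, (E,hash)→7600 …(+2); best=3000 via (E,nl_idx)
  {AD}: card=1000; try (D,nl_idx)→2800, (A,nl_idx)→3250, (A,hash)→3700, (D,merge)→4250, (A,merge)→4300, (D,hash)→4400 …(+2); best=2800 via (D,nl_idx)
  {CD}: card=750; try (D,nl_idx)→2100, (C,hash)→2900, (D,merge)→3750, (C,merge)→3850, (D,hash)→4300, (D,nl)→37650 …(+1); best=2100 via (D,nl_idx)
  {ABE}: card=1250; try (B,hash)→4200, (A,hash)→4400, (A,nl_idx)→5950, (A,merge)→7500, (B,merge)→14120, (B,nl)→23000 …(+1); best=4200 via (B,hash)
  {ADE}: card=5000; try (D,hash)→8000, (E,hash)→11000, (D,nl_idx)→16000, (D,merge)→16250, (E,nl_idx)→16800, (E,merge)→17800 …(+2); best=8000 via (D,hash)
  {ACD}: card=3000; try (A,hash)→6050, (C,hash)→6200, (A,nl_idx)→11100, (A,merge)→12150, (C,merge)→15150, (A,nl)→152100 …(+1); best=6050 via (A,hash)
  {ABDE}: card=6250; try (D,hash)→9450, (B,hash)→13200, (D,nl_idx)→20450, (D,merge)→21450, (B,merge)→78120, (B,nl)→108000 …(+1); best=9450 via (D,hash)
  {ACDE}: card=15000; try (C,hash)→15400, (E,hash)→16250, (E,nl_idx)→48050, (E,merge)→49050, (C,merge)→79350, (C,nl)→758000 …(+1); best=15400 via (C,hash)
  {ABCDE}: card=18750; try (C,hash)→18100, (B,hash)→30600, (C,merge)→98300, (B,merge)→240520, (B,nl)→315400, (C,nl)→946950; best=18100 via (C,hash)

cost=18100; order=A,E,B,D,C; methods=nl_idx,hash,hash,hash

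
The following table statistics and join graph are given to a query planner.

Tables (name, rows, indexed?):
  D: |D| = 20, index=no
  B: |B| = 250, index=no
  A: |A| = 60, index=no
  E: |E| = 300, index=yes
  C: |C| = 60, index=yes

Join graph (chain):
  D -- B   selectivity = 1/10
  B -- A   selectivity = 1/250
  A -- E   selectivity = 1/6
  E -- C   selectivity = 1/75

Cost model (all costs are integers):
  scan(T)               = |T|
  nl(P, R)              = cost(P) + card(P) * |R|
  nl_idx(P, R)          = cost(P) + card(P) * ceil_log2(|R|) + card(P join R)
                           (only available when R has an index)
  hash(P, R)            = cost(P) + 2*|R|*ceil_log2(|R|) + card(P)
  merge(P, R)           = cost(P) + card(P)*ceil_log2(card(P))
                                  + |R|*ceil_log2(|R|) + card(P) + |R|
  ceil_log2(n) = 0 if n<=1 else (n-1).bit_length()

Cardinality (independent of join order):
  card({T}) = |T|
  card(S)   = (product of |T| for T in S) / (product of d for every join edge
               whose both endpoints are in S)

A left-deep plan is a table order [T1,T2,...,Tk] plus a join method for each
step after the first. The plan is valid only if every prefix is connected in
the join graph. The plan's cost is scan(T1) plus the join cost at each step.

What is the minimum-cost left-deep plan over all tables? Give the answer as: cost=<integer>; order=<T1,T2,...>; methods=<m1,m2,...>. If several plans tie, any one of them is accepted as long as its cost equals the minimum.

cost=10800; order=C,E,A,B,D; methods=nl_idx,hash,hash,hash

Selinger DP (subsets sized 1..n):
  {D}: scan cost=20, card=20
  {B}: scan cost=250, card=250
  {A}: scan cost=60, card=60
  {E}: scan cost=300, card=300
  {C}: scan cost=60, card=60
  {BD}: card=500; try (D,hash)→700, (B,merge)→2390, (D,merge)→2620, (B,hash)→4040, (B,nl)→5020, (D,nl)→5250; best=700 via (D,hash)
  {AB}: card=60; try (A,hash)→1220, (B,merge)→2730, (A,merge)→2920, (B,hash)→4120, (B,nl)→15060, (A,nl)→15250; best=1220 via (A,hash)
  {AE}: card=3000; try (A,hash)→1320, (E,merge)→3480, (E,nl_idx)→3600, (A,merge)→3720, (E,hash)→5520, (E,nl)→18060 …(+1); best=1320 via (A,hash)
  {CE}: card=240; try (E,nl_idx)→840, (C,hash)→1320, (C,nl_idx)→2340, (E,merge)→3480, (C,merge)→3720, (E,hash)→5520 …(+2); best=840 via (E,nl_idx)
  {ABD}: card=120; try (D,hash)→1480, (D,merge)→1760, (A,hash)→1920, (D,nl)→2420, (A,merge)→6120, (A,nl)→30700; best=1480 via (D,hash)
  {ABE}: card=3000; try (E,merge)→4640, (E,nl_idx)→4760, (E,hash)→6680, (B,hash)→8320, (E,nl)→19220, (B,merge)→42570 …(+1); best=4640 via (E,merge)
  {ACE}: card=2400; try (A,hash)→1800, (A,merge)→3420, (C,hash)→5040, (A,nl)→15240, (C,nl_idx)→21720, (C,merge)→40740 …(+1); best=1800 via (A,hash)
  {ABDE}: card=6000; try (E,merge)→5440, (E,hash)→7000, (D,hash)→7840, (E,nl_idx)→8560, (E,nl)→37480, (D,merge)→43760 …(+1); best=5440 via (E,merge)
  {ABCE}: card=2400; try (B,hash)→8200, (C,hash)→8360, (C,nl_idx)→25040, (B,merge)→35250, (C,merge)→44060, (C,nl)→184640 …(+1); best=8200 via (B,hash)
  {ABCDE}: card=4800; try (D,hash)→10800, (C,hash)→12160, (D,merge)→39520, (C,nl_idx)→46240, (D,nl)→56200, (C,merge)→89860 …(+1); best=10800 via (D,hash)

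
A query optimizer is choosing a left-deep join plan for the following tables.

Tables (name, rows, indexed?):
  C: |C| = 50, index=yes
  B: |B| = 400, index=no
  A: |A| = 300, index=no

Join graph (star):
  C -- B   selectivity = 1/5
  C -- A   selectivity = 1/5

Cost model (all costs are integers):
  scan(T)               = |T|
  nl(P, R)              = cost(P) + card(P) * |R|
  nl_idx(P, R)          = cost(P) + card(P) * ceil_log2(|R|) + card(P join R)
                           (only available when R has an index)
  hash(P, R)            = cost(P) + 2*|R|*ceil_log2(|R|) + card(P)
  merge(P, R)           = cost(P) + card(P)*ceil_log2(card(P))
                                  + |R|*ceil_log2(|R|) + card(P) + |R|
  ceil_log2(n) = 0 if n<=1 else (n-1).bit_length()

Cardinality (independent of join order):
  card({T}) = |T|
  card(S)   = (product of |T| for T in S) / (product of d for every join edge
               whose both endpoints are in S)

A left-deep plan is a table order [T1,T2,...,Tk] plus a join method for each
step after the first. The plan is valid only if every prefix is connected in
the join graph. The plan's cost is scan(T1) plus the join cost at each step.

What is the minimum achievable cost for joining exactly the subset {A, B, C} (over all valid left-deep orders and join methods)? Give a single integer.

Selinger DP over subsets of {A,B,C}:
  {C}: scan cost=50, card=50
  {B}: scan cost=400, card=400
  {A}: scan cost=300, card=300
  {BC}: card=4000; try (C,hash)→1400, (B,merge)→4400, (C,merge)→4750, (C,nl_idx)→6800, (B,hash)→7300, (B,nl)→20050 …(+1); best=1400 via (C,hash)
  {AC}: card=3000; try (C,hash)→1200, (A,merge)→3400, (C,merge)→3650, (C,nl_idx)→5100, (A,hash)→5500, (A,nl)→15050 …(+1); best=1200 via (C,hash)
  {ABC}: card=240000; try (A,hash)→10800, (B,hash)→11400, (B,merge)→44200, (A,merge)→56400, (B,nl)→1201200, (A,nl)→1201400; best=10800 via (A,hash)

10800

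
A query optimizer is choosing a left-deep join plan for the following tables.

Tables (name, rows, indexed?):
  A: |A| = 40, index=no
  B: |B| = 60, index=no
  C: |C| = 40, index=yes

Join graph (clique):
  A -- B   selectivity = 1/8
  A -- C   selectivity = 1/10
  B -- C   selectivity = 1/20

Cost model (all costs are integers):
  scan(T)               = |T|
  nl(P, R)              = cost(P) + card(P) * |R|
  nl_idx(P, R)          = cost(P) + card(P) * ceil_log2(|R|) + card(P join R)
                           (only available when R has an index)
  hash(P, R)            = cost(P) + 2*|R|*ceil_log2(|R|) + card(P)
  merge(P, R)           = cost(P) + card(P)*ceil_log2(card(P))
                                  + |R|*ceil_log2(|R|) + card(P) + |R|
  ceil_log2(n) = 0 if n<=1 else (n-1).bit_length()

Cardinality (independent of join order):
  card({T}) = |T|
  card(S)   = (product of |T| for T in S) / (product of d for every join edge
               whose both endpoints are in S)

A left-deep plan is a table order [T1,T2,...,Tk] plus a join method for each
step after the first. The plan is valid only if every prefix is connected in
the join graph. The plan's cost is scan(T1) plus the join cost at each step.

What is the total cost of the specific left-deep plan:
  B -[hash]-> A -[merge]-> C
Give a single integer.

step 1: scan B: cost=60, card=60
step 2: join A via hash
    card(P join A) = 60*40/(8) = 300
    cost = 60 + 2*40*6 + 60 = 600
step 3: join C via merge
    card(P join C) = 300*40/(10*20) = 60
    cost = 600 + 300*9 + 40*6 + 300 + 40 = 3880

3880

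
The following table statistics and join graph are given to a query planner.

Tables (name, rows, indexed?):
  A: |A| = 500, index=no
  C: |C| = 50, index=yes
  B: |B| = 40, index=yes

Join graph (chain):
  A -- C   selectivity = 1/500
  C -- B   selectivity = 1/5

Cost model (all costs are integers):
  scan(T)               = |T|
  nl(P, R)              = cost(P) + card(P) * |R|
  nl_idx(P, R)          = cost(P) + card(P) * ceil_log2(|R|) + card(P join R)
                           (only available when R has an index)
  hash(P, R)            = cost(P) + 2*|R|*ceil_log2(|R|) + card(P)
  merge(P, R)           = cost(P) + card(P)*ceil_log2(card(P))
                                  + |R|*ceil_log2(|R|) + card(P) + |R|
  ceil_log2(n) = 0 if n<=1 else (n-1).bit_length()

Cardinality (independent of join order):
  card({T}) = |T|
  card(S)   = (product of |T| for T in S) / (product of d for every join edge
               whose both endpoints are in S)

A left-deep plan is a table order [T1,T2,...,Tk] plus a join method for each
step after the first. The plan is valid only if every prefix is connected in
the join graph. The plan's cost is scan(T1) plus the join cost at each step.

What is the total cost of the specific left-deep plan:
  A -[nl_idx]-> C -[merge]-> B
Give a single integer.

4180

step 1: scan A: cost=500, card=500
step 2: join C via nl_idx
    card(P join C) = 500*50/(500) = 50
    cost = 500 + 500*6 + 50 = 3550
step 3: join B via merge
    card(P join B) = 50*40/(5) = 400
    cost = 3550 + 50*6 + 40*6 + 50 + 40 = 4180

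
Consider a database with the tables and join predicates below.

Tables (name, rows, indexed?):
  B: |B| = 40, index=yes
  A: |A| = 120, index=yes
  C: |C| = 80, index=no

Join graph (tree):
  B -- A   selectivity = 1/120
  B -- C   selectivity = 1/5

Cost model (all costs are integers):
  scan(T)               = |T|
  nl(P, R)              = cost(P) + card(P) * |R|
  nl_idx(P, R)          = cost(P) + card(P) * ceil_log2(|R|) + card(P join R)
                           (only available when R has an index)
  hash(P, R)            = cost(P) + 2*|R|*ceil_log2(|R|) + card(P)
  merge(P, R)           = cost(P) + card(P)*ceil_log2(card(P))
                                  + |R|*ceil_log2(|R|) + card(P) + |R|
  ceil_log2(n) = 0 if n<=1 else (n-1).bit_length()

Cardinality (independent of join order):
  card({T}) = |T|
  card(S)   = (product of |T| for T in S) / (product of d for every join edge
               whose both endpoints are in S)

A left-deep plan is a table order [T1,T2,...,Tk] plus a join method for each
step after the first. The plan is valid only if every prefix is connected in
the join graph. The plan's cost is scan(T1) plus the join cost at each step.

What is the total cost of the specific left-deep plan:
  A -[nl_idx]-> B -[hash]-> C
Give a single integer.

2040

step 1: scan A: cost=120, card=120
step 2: join B via nl_idx
    card(P join B) = 120*40/(120) = 40
    cost = 120 + 120*6 + 40 = 880
step 3: join C via hash
    card(P join C) = 40*80/(5) = 640
    cost = 880 + 2*80*7 + 40 = 2040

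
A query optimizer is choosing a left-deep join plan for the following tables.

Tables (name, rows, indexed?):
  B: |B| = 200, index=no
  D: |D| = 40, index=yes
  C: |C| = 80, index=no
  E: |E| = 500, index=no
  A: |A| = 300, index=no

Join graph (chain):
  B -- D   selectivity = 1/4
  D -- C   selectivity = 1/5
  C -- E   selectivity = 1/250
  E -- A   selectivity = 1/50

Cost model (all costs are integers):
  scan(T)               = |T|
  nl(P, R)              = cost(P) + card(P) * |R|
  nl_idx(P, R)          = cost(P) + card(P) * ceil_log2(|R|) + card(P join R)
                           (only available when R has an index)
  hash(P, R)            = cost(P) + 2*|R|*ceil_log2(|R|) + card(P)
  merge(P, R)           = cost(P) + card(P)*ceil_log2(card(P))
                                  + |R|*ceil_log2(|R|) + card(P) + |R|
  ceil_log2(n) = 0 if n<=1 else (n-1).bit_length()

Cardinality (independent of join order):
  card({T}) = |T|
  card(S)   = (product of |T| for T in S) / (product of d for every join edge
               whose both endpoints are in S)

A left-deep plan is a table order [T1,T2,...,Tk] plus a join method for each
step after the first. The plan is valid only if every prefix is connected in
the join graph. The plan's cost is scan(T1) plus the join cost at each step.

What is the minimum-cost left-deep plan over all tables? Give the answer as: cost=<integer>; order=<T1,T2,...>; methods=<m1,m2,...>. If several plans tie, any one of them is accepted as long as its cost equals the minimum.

Selinger DP (subsets sized 1..n):
  {B}: scan cost=200, card=200
  {D}: scan cost=40, card=40
  {C}: scan cost=80, card=80
  {E}: scan cost=500, card=500
  {A}: scan cost=300, card=300
  {BD}: card=2000; try (D,hash)→880, (B,merge)→2120, (D,merge)→2280, (B,hash)→3280, (D,nl_idx)→3400, (B,nl)→8040 …(+1); best=880 via (D,hash)
  {CD}: card=640; try (D,hash)→640, (C,merge)→960, (D,merge)→1000, (D,nl_idx)→1200, (C,hash)→1200, (C,nl)→3240 …(+1); best=640 via (D,hash)
  {CE}: card=160; try (C,hash)→2120, (E,merge)→5720, (C,merge)→6140, (E,hash)→9160, (E,nl)→40080, (C,nl)→40500; best=2120 via (C,hash)
  {AE}: card=3000; try (A,hash)→6400, (E,merge)→8300, (A,merge)→8500, (E,hash)→9600, (E,nl)→150300, (A,nl)→150500; best=6400 via (A,hash)
  {BCD}: card=32000; try (C,hash)→4000, (B,hash)→4480, (B,merge)→9480, (C,merge)→25520, (B,nl)→128640, (C,nl)→160880; best=4000 via (C,hash)
  {CDE}: card=1280; try (D,hash)→2760, (D,merge)→3840, (D,nl_idx)→4360, (D,nl)→8520, (E,hash)→10280, (E,merge)→12680 …(+1); best=2760 via (D,hash)
  {ACE}: card=960; try (A,merge)→6560, (A,hash)→7680, (C,hash)→10520, (C,merge)→46040, (A,nl)→50120, (C,nl)→246400; best=6560 via (A,merge)
  {BCDE}: card=64000; try (B,hash)→7240, (B,merge)→19920, (E,hash)→45000, (B,nl)→258760, (E,merge)→521000, (E,nl)→16004000; best=7240 via (B,hash)
  {ACDE}: card=7680; try (D,hash)→8000, (A,hash)→9440, (D,merge)→17400, (D,nl_idx)→20000, (A,merge)→21120, (D,nl)→44960 …(+1); best=8000 via (D,hash)
  {ABCDE}: card=384000; try (B,hash)→18880, (A,hash)→76640, (B,merge)→117320, (A,merge)→1098240, (B,nl)→1544000, (A,nl)→19207240; best=18880 via (B,hash)

cost=18880; order=E,C,A,D,B; methods=hash,merge,hash,hash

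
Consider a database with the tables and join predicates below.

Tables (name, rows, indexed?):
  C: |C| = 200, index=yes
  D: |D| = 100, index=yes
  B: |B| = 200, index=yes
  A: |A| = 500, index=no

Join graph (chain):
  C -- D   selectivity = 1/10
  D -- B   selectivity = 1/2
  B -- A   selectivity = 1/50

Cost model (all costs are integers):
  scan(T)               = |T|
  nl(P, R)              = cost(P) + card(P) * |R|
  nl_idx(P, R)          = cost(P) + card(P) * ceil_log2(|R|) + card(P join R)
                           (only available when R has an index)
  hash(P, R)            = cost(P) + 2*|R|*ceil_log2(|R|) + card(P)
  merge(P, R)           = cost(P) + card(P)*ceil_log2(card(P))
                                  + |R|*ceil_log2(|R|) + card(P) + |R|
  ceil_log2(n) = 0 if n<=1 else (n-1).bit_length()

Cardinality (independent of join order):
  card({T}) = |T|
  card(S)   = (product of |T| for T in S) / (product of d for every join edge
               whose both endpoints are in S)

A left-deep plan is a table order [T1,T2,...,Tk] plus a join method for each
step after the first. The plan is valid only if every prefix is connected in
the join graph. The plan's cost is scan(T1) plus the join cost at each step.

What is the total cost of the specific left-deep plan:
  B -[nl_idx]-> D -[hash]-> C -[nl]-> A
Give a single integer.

step 1: scan B: cost=200, card=200
step 2: join D via nl_idx
    card(P join D) = 200*100/(2) = 10000
    cost = 200 + 200*7 + 10000 = 11600
step 3: join C via hash
    card(P join C) = 10000*200/(10) = 200000
    cost = 11600 + 2*200*8 + 10000 = 24800
step 4: join A via nl
    card(P join A) = 200000*500/(50) = 2000000
    cost = 24800 + 200000*500 = 100024800

100024800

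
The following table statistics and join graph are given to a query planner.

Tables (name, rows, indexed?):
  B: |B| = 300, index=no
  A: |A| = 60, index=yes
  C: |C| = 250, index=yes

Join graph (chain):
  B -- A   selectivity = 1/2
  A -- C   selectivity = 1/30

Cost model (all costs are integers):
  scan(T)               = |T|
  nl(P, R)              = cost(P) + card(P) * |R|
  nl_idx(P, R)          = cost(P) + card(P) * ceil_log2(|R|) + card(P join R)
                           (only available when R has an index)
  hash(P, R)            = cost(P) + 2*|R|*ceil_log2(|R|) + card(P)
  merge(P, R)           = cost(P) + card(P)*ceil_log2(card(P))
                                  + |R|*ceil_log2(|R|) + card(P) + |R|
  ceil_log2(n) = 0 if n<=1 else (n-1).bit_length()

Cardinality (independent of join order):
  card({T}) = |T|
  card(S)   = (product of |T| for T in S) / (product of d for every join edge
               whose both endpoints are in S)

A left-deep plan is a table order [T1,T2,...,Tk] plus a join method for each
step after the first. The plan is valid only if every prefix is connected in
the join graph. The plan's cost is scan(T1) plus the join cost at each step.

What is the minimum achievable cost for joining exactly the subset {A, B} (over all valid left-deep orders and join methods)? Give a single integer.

1320

Selinger DP over subsets of {A,B}:
  {B}: scan cost=300, card=300
  {A}: scan cost=60, card=60
  {AB}: card=9000; try (A,hash)→1320, (B,merge)→3480, (A,merge)→3720, (B,hash)→5520, (A,nl_idx)→11100, (B,nl)→18060 …(+1); best=1320 via (A,hash)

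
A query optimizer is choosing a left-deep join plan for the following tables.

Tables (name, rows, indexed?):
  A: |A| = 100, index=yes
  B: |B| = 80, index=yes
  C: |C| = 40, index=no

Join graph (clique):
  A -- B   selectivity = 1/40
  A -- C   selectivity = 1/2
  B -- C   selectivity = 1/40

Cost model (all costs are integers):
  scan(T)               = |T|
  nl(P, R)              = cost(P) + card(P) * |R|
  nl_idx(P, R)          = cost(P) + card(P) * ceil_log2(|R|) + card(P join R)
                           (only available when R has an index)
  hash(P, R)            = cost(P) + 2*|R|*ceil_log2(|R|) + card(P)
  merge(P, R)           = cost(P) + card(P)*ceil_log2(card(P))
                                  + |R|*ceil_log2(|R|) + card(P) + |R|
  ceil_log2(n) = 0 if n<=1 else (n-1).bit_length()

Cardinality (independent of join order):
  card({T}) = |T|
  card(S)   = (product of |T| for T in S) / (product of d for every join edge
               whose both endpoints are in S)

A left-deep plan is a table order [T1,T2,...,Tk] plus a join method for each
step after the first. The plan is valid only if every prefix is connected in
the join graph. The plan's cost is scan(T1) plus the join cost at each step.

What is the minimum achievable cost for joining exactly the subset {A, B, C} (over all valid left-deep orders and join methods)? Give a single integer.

1060

Selinger DP over subsets of {A,B,C}:
  {A}: scan cost=100, card=100
  {B}: scan cost=80, card=80
  {C}: scan cost=40, card=40
  {AB}: card=200; try (A,nl_idx)→840, (B,nl_idx)→1000, (B,hash)→1320, (A,merge)→1520, (B,merge)→1540, (A,hash)→1560 …(+2); best=840 via (A,nl_idx)
  {AC}: card=2000; try (C,hash)→680, (A,merge)→1120, (C,merge)→1180, (A,hash)→1480, (A,nl_idx)→2320, (A,nl)→4040 …(+1); best=680 via (C,hash)
  {BC}: card=80; try (B,nl_idx)→400, (C,hash)→640, (B,merge)→960, (C,merge)→1000, (B,hash)→1200, (B,nl)→3240 …(+1); best=400 via (B,nl_idx)
  {ABC}: card=100; try (A,nl_idx)→1060, (C,hash)→1520, (A,merge)→1840, (A,hash)→1880, (C,merge)→2920, (B,hash)→3800 …(+5); best=1060 via (A,nl_idx)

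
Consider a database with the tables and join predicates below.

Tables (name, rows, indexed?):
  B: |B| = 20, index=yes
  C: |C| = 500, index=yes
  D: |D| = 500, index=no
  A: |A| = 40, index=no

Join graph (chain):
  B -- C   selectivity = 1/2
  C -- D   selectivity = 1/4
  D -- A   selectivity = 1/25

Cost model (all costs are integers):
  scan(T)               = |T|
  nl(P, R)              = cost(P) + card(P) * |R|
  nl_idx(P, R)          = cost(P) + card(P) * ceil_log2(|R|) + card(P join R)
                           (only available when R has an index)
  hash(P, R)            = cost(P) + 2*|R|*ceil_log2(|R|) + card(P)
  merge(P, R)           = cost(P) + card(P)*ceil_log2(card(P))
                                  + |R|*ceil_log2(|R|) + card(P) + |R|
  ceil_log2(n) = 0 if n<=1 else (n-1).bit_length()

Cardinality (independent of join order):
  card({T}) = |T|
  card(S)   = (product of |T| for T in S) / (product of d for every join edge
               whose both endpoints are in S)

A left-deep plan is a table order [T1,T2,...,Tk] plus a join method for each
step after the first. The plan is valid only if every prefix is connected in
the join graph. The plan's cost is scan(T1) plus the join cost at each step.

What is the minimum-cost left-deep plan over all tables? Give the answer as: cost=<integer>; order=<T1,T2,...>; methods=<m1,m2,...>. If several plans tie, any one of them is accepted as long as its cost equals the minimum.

cost=111480; order=D,A,C,B; methods=hash,hash,hash

Selinger DP (subsets sized 1..n):
  {B}: scan cost=20, card=20
  {C}: scan cost=500, card=500
  {D}: scan cost=500, card=500
  {A}: scan cost=40, card=40
  {BC}: card=5000; try (B,hash)→1200, (C,merge)→5140, (C,nl_idx)→5200, (B,merge)→5620, (B,nl_idx)→8000, (C,hash)→9040 …(+2); best=1200 via (B,hash)
  {CD}: card=62500; try (D,hash)→10000, (C,hash)→10000, (D,merge)→10500, (C,merge)→10500, (C,nl_idx)→67500, (D,nl)→250500 …(+1); best=10000 via (D,hash)
  {AD}: card=800; try (A,hash)→1480, (D,merge)→5320, (A,merge)→5780, (D,hash)→9080, (D,nl)→20040, (A,nl)→20500; best=1480 via (A,hash)
  {BCD}: card=625000; try (D,hash)→15200, (B,hash)→72700, (D,merge)→76200, (B,nl_idx)→947500, (B,merge)→1072620, (B,nl)→1260000 …(+1); best=15200 via (D,hash)
  {ACD}: card=100000; try (C,hash)→11280, (C,merge)→15280, (A,hash)→72980, (C,nl_idx)→108680, (C,nl)→401480, (A,merge)→1072780 …(+1); best=11280 via (C,hash)
  {ABCD}: card=1000000; try (B,hash)→111480, (A,hash)→640680, (B,nl_idx)→1511280, (B,merge)→1811400, (B,nl)→2011280, (A,merge)→13140480 …(+1); best=111480 via (B,hash)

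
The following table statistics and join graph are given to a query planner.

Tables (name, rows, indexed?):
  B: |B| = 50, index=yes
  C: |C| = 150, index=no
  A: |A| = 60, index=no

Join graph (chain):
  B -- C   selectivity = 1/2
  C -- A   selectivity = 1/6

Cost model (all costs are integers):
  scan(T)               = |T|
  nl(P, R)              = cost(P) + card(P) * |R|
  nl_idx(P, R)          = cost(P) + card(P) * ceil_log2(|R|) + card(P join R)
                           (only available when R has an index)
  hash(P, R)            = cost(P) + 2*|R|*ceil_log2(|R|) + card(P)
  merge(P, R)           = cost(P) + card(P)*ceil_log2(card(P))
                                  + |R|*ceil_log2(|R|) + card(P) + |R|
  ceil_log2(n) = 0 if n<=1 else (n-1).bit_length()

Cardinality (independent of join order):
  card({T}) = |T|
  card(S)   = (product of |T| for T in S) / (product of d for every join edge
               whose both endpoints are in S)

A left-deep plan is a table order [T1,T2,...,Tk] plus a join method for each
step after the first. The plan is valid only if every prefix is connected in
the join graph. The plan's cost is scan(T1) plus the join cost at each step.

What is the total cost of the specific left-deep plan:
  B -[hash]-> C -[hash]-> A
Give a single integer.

step 1: scan B: cost=50, card=50
step 2: join C via hash
    card(P join C) = 50*150/(2) = 3750
    cost = 50 + 2*150*8 + 50 = 2500
step 3: join A via hash
    card(P join A) = 3750*60/(6) = 37500
    cost = 2500 + 2*60*6 + 3750 = 6970

6970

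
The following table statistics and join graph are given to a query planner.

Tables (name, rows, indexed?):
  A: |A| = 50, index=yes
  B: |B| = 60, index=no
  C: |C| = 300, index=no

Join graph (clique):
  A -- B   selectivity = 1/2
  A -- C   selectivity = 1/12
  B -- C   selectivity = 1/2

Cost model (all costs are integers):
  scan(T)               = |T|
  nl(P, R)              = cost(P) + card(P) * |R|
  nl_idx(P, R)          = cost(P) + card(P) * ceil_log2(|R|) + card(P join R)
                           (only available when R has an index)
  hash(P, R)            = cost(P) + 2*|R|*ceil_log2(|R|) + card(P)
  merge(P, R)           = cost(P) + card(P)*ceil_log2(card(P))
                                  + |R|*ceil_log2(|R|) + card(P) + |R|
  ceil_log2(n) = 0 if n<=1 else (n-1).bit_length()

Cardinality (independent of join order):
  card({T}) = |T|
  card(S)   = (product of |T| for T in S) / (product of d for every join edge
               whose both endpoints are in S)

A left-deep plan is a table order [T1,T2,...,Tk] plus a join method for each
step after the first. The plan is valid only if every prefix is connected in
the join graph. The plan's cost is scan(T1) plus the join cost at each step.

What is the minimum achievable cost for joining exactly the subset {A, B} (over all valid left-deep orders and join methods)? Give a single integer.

Selinger DP over subsets of {A,B}:
  {A}: scan cost=50, card=50
  {B}: scan cost=60, card=60
  {AB}: card=1500; try (A,hash)→720, (B,hash)→820, (B,merge)→820, (A,merge)→830, (A,nl_idx)→1920, (B,nl)→3050 …(+1); best=720 via (A,hash)

720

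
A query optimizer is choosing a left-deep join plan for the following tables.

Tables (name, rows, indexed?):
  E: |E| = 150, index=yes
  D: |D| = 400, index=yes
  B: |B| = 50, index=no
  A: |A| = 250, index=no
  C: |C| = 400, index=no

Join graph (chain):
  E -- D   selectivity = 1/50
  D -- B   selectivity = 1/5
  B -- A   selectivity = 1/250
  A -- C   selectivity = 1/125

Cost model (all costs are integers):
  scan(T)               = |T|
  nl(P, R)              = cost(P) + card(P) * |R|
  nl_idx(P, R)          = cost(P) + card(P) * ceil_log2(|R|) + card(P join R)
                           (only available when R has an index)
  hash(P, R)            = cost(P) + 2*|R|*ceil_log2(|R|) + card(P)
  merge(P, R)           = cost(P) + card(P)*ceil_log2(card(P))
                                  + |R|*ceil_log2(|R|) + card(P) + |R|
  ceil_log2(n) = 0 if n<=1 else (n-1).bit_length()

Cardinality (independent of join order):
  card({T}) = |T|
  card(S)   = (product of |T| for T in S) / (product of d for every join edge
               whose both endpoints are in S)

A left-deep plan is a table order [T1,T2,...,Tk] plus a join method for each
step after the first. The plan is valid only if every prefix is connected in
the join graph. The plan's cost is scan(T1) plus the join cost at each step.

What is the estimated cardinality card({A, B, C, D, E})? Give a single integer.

38400

Tables in S: A(250), B(50), C(400), D(400), E(150)
Edges inside S: E-D(d=50), D-B(d=5), B-A(d=250), A-C(d=125)
numerator = 250 * 50 * 400 * 400 * 150 = 300000000000
denominator = 50 * 5 * 250 * 125 = 7812500
card(S) = 300000000000 / 7812500 = 38400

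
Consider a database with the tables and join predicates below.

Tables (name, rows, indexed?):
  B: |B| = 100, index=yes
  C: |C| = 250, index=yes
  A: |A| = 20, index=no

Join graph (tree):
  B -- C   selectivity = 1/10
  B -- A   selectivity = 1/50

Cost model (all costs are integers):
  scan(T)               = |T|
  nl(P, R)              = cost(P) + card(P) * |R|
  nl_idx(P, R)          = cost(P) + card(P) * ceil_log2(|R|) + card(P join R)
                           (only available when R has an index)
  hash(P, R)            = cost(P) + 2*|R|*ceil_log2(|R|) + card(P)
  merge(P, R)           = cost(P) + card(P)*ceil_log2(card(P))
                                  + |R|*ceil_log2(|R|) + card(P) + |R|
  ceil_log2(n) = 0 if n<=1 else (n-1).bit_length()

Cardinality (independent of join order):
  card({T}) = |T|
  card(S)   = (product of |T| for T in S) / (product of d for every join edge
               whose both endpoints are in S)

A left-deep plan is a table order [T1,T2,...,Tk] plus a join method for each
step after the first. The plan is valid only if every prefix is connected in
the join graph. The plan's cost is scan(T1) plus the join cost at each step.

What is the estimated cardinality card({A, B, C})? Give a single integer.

1000

Tables in S: A(20), B(100), C(250)
Edges inside S: B-C(d=10), B-A(d=50)
numerator = 20 * 100 * 250 = 500000
denominator = 10 * 50 = 500
card(S) = 500000 / 500 = 1000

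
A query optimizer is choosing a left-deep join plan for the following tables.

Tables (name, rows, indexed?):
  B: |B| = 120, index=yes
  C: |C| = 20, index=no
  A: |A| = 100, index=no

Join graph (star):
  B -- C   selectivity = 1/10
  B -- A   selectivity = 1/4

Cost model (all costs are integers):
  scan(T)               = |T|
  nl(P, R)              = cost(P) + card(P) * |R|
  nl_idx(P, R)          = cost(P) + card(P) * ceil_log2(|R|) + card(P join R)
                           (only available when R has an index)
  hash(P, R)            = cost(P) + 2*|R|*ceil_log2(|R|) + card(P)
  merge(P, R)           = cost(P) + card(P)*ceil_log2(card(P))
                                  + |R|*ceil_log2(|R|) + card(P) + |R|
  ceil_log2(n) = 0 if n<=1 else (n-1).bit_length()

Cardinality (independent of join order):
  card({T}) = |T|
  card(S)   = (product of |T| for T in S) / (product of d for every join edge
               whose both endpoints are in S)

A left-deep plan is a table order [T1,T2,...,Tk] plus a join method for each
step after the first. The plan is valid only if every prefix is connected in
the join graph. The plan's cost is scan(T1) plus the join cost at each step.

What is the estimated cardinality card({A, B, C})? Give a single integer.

6000

Tables in S: A(100), B(120), C(20)
Edges inside S: B-C(d=10), B-A(d=4)
numerator = 100 * 120 * 20 = 240000
denominator = 10 * 4 = 40
card(S) = 240000 / 40 = 6000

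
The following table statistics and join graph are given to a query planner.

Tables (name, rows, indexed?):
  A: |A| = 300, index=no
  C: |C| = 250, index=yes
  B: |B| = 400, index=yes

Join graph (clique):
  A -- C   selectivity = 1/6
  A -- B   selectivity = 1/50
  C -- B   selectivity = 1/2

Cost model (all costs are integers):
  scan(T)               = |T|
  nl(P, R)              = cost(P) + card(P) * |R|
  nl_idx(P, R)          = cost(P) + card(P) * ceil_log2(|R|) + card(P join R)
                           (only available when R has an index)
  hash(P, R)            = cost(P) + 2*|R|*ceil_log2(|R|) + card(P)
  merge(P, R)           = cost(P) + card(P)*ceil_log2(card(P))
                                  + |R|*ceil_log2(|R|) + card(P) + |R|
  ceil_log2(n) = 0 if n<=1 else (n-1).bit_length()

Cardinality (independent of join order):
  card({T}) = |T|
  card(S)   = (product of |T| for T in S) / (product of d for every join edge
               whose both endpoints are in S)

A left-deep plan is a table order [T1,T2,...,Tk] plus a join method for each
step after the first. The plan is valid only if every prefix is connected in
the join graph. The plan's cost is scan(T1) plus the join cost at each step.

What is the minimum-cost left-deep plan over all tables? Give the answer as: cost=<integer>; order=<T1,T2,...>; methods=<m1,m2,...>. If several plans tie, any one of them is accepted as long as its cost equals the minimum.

cost=11800; order=A,B,C; methods=nl_idx,hash

Selinger DP (subsets sized 1..n):
  {A}: scan cost=300, card=300
  {C}: scan cost=250, card=250
  {B}: scan cost=400, card=400
  {AC}: card=12500; try (C,hash)→4600, (A,merge)→5500, (C,merge)→5550, (A,hash)→5900, (C,nl_idx)→15200, (A,nl)→75250 …(+1); best=4600 via (C,hash)
  {AB}: card=2400; try (B,nl_idx)→5400, (A,hash)→6200, (B,merge)→7300, (A,merge)→7400, (B,hash)→7800, (B,nl)→120300 …(+1); best=5400 via (B,nl_idx)
  {BC}: card=50000; try (C,hash)→4800, (B,merge)→6500, (C,merge)→6650, (B,hash)→7700, (B,nl_idx)→52500, (C,nl_idx)→53600 …(+2); best=4800 via (C,hash)
  {ABC}: card=50000; try (C,hash)→11800, (B,hash)→24300, (C,merge)→38850, (A,hash)→60200, (C,nl_idx)→74600, (B,nl_idx)→167100 …(+5); best=11800 via (C,hash)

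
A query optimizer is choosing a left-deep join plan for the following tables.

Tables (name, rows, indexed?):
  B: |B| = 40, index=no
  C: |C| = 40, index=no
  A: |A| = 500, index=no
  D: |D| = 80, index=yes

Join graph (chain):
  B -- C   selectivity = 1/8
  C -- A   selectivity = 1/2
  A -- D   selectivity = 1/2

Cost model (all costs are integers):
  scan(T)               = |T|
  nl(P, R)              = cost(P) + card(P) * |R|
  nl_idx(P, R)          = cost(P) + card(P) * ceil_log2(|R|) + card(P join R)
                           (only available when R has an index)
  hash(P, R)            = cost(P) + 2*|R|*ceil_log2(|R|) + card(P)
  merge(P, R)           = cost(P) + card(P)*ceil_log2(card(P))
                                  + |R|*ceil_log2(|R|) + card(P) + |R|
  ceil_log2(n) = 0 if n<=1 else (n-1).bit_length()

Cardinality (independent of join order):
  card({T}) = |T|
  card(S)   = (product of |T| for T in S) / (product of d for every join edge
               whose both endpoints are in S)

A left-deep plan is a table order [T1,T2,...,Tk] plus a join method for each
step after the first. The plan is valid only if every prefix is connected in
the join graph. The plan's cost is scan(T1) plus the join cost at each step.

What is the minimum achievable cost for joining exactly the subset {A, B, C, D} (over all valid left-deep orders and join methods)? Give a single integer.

58480

Selinger DP over subsets of {A,B,C,D}:
  {B}: scan cost=40, card=40
  {C}: scan cost=40, card=40
  {A}: scan cost=500, card=500
  {D}: scan cost=80, card=80
  {BC}: card=200; try (C,hash)→560, (B,hash)→560, (C,merge)→600, (B,merge)→600, (C,nl)→1640, (B,nl)→1640; best=560 via (C,hash)
  {AC}: card=10000; try (C,hash)→1480, (A,merge)→5320, (C,merge)→5780, (A,hash)→9080, (A,nl)→20040, (C,nl)→20500; best=1480 via (C,hash)
  {AD}: card=20000; try (D,hash)→2120, (A,merge)→5720, (D,merge)→6140, (A,hash)→9160, (D,nl_idx)→24000, (A,nl)→40080 …(+1); best=2120 via (D,hash)
  {ABC}: card=50000; try (A,merge)→7360, (A,hash)→9760, (B,hash)→11960, (A,nl)→100560, (B,merge)→151760, (B,nl)→401480; best=7360 via (A,merge)
  {ACD}: card=400000; try (D,hash)→12600, (C,hash)→22600, (D,merge)→152120, (C,merge)→322400, (D,nl_idx)→471480, (D,nl)→801480 …(+1); best=12600 via (D,hash)
  {ABCD}: card=2000000; try (D,hash)→58480, (B,hash)→413080, (D,merge)→858000, (D,nl_idx)→2357360, (D,nl)→4007360, (B,merge)→8012880 …(+1); best=58480 via (D,hash)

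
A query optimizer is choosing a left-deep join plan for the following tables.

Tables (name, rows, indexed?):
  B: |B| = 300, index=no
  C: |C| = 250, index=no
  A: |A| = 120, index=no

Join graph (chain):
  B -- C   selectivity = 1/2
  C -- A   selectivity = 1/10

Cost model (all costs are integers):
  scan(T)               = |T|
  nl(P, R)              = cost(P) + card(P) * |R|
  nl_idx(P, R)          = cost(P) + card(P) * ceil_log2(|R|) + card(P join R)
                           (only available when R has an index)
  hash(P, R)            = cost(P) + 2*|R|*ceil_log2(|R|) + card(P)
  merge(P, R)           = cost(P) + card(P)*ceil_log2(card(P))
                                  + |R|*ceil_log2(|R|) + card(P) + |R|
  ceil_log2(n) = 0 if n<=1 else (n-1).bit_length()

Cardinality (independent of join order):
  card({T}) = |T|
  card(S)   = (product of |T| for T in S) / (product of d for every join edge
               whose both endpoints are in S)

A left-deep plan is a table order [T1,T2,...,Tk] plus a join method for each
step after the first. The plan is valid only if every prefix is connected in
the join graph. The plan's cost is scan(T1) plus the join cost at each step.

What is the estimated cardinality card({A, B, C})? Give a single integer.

450000

Tables in S: A(120), B(300), C(250)
Edges inside S: B-C(d=2), C-A(d=10)
numerator = 120 * 300 * 250 = 9000000
denominator = 2 * 10 = 20
card(S) = 9000000 / 20 = 450000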